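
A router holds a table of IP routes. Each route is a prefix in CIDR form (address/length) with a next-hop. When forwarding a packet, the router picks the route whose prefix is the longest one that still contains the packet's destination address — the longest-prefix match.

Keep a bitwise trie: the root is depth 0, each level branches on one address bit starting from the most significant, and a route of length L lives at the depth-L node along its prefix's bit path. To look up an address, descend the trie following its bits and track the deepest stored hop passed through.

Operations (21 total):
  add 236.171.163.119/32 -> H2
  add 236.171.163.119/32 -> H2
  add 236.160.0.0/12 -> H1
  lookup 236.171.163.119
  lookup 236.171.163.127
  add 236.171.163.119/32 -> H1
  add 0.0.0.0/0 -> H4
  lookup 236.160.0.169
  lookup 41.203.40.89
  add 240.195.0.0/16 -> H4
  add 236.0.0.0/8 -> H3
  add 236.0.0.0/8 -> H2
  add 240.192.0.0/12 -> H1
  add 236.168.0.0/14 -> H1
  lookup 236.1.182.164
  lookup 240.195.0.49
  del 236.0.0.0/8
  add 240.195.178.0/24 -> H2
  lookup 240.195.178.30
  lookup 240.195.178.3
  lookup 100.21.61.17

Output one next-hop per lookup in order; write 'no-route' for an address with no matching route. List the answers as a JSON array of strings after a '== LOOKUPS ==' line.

Process each operation:
  add 236.171.163.119/32 -> H2 at depth 32
  add 236.171.163.119/32 -> H2 at depth 32
  add 236.160.0.0/12 -> H1 at depth 12
  ? 236.171.163.119  path d0:-→d1:-→d2:-→d3:-→d4:-→d5:-→d6:-→d7:-→d8:-→d9:-→d10:-→d11:-→d12:H1→d13:-→d14:-→d15:-→d16:-→d17:-→d18:-→d19:-→d20:-→d21:-→d22:-→d23:-→d24:-→d25:-→d26:-→d27:-→d28:-→d29:-→d30:-→d31:-→d32:H2  best=H2
  ? 236.171.163.127  path d0:-→d1:-→d2:-→d3:-→d4:-→d5:-→d6:-→d7:-→d8:-→d9:-→d10:-→d11:-→d12:H1→d13:-→d14:-→d15:-→d16:-→d17:-→d18:-→d19:-→d20:-→d21:-→d22:-→d23:-→d24:-→d25:-→d26:-→d27:-→d28:-  best=H1
  add 236.171.163.119/32 -> H1 at depth 32
  add 0.0.0.0/0 -> H4 at depth 0
  ? 236.160.0.169  path d0:H4→d1:-→d2:-→d3:-→d4:-→d5:-→d6:-→d7:-→d8:-→d9:-→d10:-→d11:-→d12:H1  best=H1
  ? 41.203.40.89  path d0:H4  best=H4
  add 240.195.0.0/16 -> H4 at depth 16
  add 236.0.0.0/8 -> H3 at depth 8
  add 236.0.0.0/8 -> H2 at depth 8
  add 240.192.0.0/12 -> H1 at depth 12
  add 236.168.0.0/14 -> H1 at depth 14
  ? 236.1.182.164  path d0:H4→d1:-→d2:-→d3:-→d4:-→d5:-→d6:-→d7:-→d8:H2  best=H2
  ? 240.195.0.49  path d0:H4→d1:-→d2:-→d3:-→d4:-→d5:-→d6:-→d7:-→d8:-→d9:-→d10:-→d11:-→d12:H1→d13:-→d14:-→d15:-→d16:H4  best=H4
  del 236.0.0.0/8 (clear depth 8)
  add 240.195.178.0/24 -> H2 at depth 24
  ? 240.195.178.30  path d0:H4→d1:-→d2:-→d3:-→d4:-→d5:-→d6:-→d7:-→d8:-→d9:-→d10:-→d11:-→d12:H1→d13:-→d14:-→d15:-→d16:H4→d17:-→d18:-→d19:-→d20:-→d21:-→d22:-→d23:-→d24:H2  best=H2
  ? 240.195.178.3  path d0:H4→d1:-→d2:-→d3:-→d4:-→d5:-→d6:-→d7:-→d8:-→d9:-→d10:-→d11:-→d12:H1→d13:-→d14:-→d15:-→d16:H4→d17:-→d18:-→d19:-→d20:-→d21:-→d22:-→d23:-→d24:H2  best=H2
  ? 100.21.61.17  path d0:H4  best=H4

== LOOKUPS ==
["H2","H1","H1","H4","H2","H4","H2","H2","H4"]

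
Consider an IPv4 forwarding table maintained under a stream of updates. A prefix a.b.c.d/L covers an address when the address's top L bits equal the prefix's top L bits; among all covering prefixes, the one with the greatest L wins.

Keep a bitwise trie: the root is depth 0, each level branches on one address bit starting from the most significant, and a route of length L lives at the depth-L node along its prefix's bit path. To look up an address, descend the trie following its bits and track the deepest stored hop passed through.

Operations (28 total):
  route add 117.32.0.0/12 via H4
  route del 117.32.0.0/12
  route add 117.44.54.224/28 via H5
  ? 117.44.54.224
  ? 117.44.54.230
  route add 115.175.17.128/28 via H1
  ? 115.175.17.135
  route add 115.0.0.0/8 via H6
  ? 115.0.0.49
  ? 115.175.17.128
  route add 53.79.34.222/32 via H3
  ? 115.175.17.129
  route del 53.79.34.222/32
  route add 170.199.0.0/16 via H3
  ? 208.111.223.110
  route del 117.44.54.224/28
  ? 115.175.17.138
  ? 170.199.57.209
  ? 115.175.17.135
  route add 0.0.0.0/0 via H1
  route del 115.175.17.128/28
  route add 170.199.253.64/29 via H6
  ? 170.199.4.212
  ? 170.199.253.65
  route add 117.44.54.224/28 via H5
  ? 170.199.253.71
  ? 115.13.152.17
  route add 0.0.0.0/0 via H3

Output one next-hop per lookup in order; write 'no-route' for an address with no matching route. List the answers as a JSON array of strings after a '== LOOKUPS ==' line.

Process each operation:
  + 117.32.0.0/12 (H4) depth=12
  del 117.32.0.0/12 (clear depth 12)
  + 117.44.54.224/28 (H5) depth=28
  Q 117.44.54.224: descend 0111010100101100001101101110 ; hops seen [H5] ; pick H5
  Q 117.44.54.230: descend 0111010100101100001101101110 ; hops seen [H5] ; pick H5
  + 115.175.17.128/28 (H1) depth=28
  Q 115.175.17.135: descend 0111001110101111000100011000 ; hops seen [H1] ; pick H1
  + 115.0.0.0/8 (H6) depth=8
  Q 115.0.0.49: descend 01110011 ; hops seen [H6] ; pick H6
  Q 115.175.17.128: descend 0111001110101111000100011000 ; hops seen [H6,H1] ; pick H1
  + 53.79.34.222/32 (H3) depth=32
  Q 115.175.17.129: descend 0111001110101111000100011000 ; hops seen [H6,H1] ; pick H1
  del 53.79.34.222/32 (clear depth 32)
  + 170.199.0.0/16 (H3) depth=16
  Q 208.111.223.110: descend 1 ; hops seen [∅] ; pick no-route
  del 117.44.54.224/28 (clear depth 28)
  Q 115.175.17.138: descend 0111001110101111000100011000 ; hops seen [H6,H1] ; pick H1
  Q 170.199.57.209: descend 1010101011000111 ; hops seen [H3] ; pick H3
  Q 115.175.17.135: descend 0111001110101111000100011000 ; hops seen [H6,H1] ; pick H1
  + 0.0.0.0/0 (H1) depth=0
  del 115.175.17.128/28 (clear depth 28)
  + 170.199.253.64/29 (H6) depth=29
  Q 170.199.4.212: descend 1010101011000111 ; hops seen [H1,H3] ; pick H3
  Q 170.199.253.65: descend 10101010110001111111110101000 ; hops seen [H1,H3,H6] ; pick H6
  + 117.44.54.224/28 (H5) depth=28
  Q 170.199.253.71: descend 10101010110001111111110101000 ; hops seen [H1,H3,H6] ; pick H6
  Q 115.13.152.17: descend 01110011 ; hops seen [H1,H6] ; pick H6
  + 0.0.0.0/0 (H3) depth=0

== LOOKUPS ==
["H5","H5","H1","H6","H1","H1","no-route","H1","H3","H1","H3","H6","H6","H6"]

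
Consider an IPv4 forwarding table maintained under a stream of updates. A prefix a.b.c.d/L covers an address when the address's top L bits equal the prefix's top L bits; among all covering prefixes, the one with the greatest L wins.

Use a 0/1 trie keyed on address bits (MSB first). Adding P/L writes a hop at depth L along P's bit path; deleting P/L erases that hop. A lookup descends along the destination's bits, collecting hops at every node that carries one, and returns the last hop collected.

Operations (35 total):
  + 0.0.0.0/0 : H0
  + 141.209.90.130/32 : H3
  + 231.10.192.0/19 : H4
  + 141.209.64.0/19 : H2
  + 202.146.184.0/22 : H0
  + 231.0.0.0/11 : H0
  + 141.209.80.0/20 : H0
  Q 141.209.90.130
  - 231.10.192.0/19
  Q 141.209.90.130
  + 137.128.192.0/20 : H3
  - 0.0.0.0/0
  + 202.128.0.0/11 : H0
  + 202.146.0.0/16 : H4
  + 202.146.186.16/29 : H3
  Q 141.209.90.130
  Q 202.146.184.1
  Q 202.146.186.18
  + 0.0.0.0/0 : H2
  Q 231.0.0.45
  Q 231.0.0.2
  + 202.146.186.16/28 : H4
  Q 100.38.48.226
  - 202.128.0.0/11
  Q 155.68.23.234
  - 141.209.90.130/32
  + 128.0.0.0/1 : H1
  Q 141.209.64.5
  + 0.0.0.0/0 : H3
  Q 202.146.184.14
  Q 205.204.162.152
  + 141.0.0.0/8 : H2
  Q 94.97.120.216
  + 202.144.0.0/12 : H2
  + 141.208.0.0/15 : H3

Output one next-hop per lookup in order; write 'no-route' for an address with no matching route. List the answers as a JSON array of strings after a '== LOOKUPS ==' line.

Process each operation:
  add 0.0.0.0/0 -> H0 at depth 0
  add 141.209.90.130/32 -> H3 at depth 32
  add 231.10.192.0/19 -> H4 at depth 19
  add 141.209.64.0/19 -> H2 at depth 19
  add 202.146.184.0/22 -> H0 at depth 22
  add 231.0.0.0/11 -> H0 at depth 11
  add 141.209.80.0/20 -> H0 at depth 20
  Q 141.209.90.130: descend 10001101110100010101101010000010 ; hops seen [H0,H2,H0,H3] ; pick H3
  del 231.10.192.0/19 (clear depth 19)
  Q 141.209.90.130: descend 10001101110100010101101010000010 ; hops seen [H0,H2,H0,H3] ; pick H3
  add 137.128.192.0/20 -> H3 at depth 20
  del 0.0.0.0/0 (clear depth 0)
  add 202.128.0.0/11 -> H0 at depth 11
  add 202.146.0.0/16 -> H4 at depth 16
  add 202.146.186.16/29 -> H3 at depth 29
  Q 141.209.90.130: descend 10001101110100010101101010000010 ; hops seen [H2,H0,H3] ; pick H3
  Q 202.146.184.1: descend 1100101010010010101110 ; hops seen [H0,H4,H0] ; pick H0
  Q 202.146.186.18: descend 11001010100100101011101000010 ; hops seen [H0,H4,H0,H3] ; pick H3
  add 0.0.0.0/0 -> H2 at depth 0
  Q 231.0.0.45: descend 111001110000 ; hops seen [H2,H0] ; pick H0
  Q 231.0.0.2: descend 111001110000 ; hops seen [H2,H0] ; pick H0
  add 202.146.186.16/28 -> H4 at depth 28
  Q 100.38.48.226: descend ε ; hops seen [H2] ; pick H2
  del 202.128.0.0/11 (clear depth 11)
  Q 155.68.23.234: descend 100 ; hops seen [H2] ; pick H2
  del 141.209.90.130/32 (clear depth 32)
  add 128.0.0.0/1 -> H1 at depth 1
  Q 141.209.64.5: descend 1000110111010001010 ; hops seen [H2,H1,H2] ; pick H2
  add 0.0.0.0/0 -> H3 at depth 0
  Q 202.146.184.14: descend 1100101010010010101110 ; hops seen [H3,H1,H4,H0] ; pick H0
  Q 205.204.162.152: descend 11001 ; hops seen [H3,H1] ; pick H1
  add 141.0.0.0/8 -> H2 at depth 8
  Q 94.97.120.216: descend ε ; hops seen [H3] ; pick H3
  add 202.144.0.0/12 -> H2 at depth 12
  add 141.208.0.0/15 -> H3 at depth 15

== LOOKUPS ==
["H3","H3","H3","H0","H3","H0","H0","H2","H2","H2","H0","H1","H3"]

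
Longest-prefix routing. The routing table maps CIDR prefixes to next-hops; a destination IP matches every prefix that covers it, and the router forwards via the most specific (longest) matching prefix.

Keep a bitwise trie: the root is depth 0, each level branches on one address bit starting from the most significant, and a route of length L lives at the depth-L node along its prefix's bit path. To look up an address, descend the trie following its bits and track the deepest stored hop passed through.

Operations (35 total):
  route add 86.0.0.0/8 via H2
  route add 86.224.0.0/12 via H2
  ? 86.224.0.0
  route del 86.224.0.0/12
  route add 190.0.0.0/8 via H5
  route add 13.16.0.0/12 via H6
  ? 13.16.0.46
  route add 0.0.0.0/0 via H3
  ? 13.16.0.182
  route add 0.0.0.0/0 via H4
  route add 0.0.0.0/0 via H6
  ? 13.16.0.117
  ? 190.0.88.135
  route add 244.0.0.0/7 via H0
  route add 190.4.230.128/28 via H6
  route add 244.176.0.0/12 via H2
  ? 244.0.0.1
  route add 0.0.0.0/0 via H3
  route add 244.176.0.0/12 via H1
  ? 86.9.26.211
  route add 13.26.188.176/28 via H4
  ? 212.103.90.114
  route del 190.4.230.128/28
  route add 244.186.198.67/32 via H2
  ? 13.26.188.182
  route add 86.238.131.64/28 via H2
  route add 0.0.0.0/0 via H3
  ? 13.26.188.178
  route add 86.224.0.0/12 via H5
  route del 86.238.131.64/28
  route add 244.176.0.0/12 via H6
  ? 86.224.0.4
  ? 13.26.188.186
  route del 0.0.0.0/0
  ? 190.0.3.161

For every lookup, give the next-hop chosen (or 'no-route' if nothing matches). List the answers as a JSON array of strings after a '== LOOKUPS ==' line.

Process each operation:
  add 86.0.0.0/8 -> H2 at depth 8
  add 86.224.0.0/12 -> H2 at depth 12
  ? 86.224.0.0  path d0:-→d1:-→d2:-→d3:-→d4:-→d5:-→d6:-→d7:-→d8:H2→d9:-→d10:-→d11:-→d12:H2  best=H2
  del 86.224.0.0/12 (clear depth 12)
  add 190.0.0.0/8 -> H5 at depth 8
  add 13.16.0.0/12 -> H6 at depth 12
  ? 13.16.0.46  path d0:-→d1:-→d2:-→d3:-→d4:-→d5:-→d6:-→d7:-→d8:-→d9:-→d10:-→d11:-→d12:H6  best=H6
  add 0.0.0.0/0 -> H3 at depth 0
  ? 13.16.0.182  path d0:H3→d1:-→d2:-→d3:-→d4:-→d5:-→d6:-→d7:-→d8:-→d9:-→d10:-→d11:-→d12:H6  best=H6
  add 0.0.0.0/0 -> H4 at depth 0
  add 0.0.0.0/0 -> H6 at depth 0
  ? 13.16.0.117  path d0:H6→d1:-→d2:-→d3:-→d4:-→d5:-→d6:-→d7:-→d8:-→d9:-→d10:-→d11:-→d12:H6  best=H6
  ? 190.0.88.135  path d0:H6→d1:-→d2:-→d3:-→d4:-→d5:-→d6:-→d7:-→d8:H5  best=H5
  add 244.0.0.0/7 -> H0 at depth 7
  add 190.4.230.128/28 -> H6 at depth 28
  add 244.176.0.0/12 -> H2 at depth 12
  ? 244.0.0.1  path d0:H6→d1:-→d2:-→d3:-→d4:-→d5:-→d6:-→d7:H0→d8:-  best=H0
  add 0.0.0.0/0 -> H3 at depth 0
  add 244.176.0.0/12 -> H1 at depth 12
  ? 86.9.26.211  path d0:H3→d1:-→d2:-→d3:-→d4:-→d5:-→d6:-→d7:-→d8:H2  best=H2
  add 13.26.188.176/28 -> H4 at depth 28
  ? 212.103.90.114  path d0:H3→d1:-→d2:-  best=H3
  del 190.4.230.128/28 (clear depth 28)
  add 244.186.198.67/32 -> H2 at depth 32
  ? 13.26.188.182  path d0:H3→d1:-→d2:-→d3:-→d4:-→d5:-→d6:-→d7:-→d8:-→d9:-→d10:-→d11:-→d12:H6→d13:-→d14:-→d15:-→d16:-→d17:-→d18:-→d19:-→d20:-→d21:-→d22:-→d23:-→d24:-→d25:-→d26:-→d27:-→d28:H4  best=H4
  add 86.238.131.64/28 -> H2 at depth 28
  add 0.0.0.0/0 -> H3 at depth 0
  ? 13.26.188.178  path d0:H3→d1:-→d2:-→d3:-→d4:-→d5:-→d6:-→d7:-→d8:-→d9:-→d10:-→d11:-→d12:H6→d13:-→d14:-→d15:-→d16:-→d17:-→d18:-→d19:-→d20:-→d21:-→d22:-→d23:-→d24:-→d25:-→d26:-→d27:-→d28:H4  best=H4
  add 86.224.0.0/12 -> H5 at depth 12
  del 86.238.131.64/28 (clear depth 28)
  add 244.176.0.0/12 -> H6 at depth 12
  ? 86.224.0.4  path d0:H3→d1:-→d2:-→d3:-→d4:-→d5:-→d6:-→d7:-→d8:H2→d9:-→d10:-→d11:-→d12:H5  best=H5
  ? 13.26.188.186  path d0:H3→d1:-→d2:-→d3:-→d4:-→d5:-→d6:-→d7:-→d8:-→d9:-→d10:-→d11:-→d12:H6→d13:-→d14:-→d15:-→d16:-→d17:-→d18:-→d19:-→d20:-→d21:-→d22:-→d23:-→d24:-→d25:-→d26:-→d27:-→d28:H4  best=H4
  del 0.0.0.0/0 (clear depth 0)
  ? 190.0.3.161  path d0:-→d1:-→d2:-→d3:-→d4:-→d5:-→d6:-→d7:-→d8:H5→d9:-→d10:-→d11:-→d12:-→d13:-  best=H5

== LOOKUPS ==
["H2","H6","H6","H6","H5","H0","H2","H3","H4","H4","H5","H4","H5"]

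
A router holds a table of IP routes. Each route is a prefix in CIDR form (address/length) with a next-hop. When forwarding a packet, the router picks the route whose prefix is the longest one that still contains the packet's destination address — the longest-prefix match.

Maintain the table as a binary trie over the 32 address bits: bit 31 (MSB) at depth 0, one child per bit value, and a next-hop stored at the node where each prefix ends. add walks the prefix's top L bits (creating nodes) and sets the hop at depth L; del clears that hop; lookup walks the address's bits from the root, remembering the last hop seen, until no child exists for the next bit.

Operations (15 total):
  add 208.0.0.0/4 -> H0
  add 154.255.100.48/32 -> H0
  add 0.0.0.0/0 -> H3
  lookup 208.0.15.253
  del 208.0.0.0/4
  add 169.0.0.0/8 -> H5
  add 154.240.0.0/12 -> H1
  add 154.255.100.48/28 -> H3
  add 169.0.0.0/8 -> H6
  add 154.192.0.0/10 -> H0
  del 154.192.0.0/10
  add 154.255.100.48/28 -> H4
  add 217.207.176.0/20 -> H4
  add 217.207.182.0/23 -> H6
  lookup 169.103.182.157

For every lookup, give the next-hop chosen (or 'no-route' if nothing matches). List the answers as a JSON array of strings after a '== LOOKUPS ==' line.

Process each operation:
  + 208.0.0.0/4 (H0) depth=4
  + 154.255.100.48/32 (H0) depth=32
  + 0.0.0.0/0 (H3) depth=0
  ? 208.0.15.253  path d0:H3→d1:-→d2:-→d3:-→d4:H0  best=H0
  - 208.0.0.0/4 clear@4
  + 169.0.0.0/8 (H5) depth=8
  + 154.240.0.0/12 (H1) depth=12
  + 154.255.100.48/28 (H3) depth=28
  + 169.0.0.0/8 (H6) depth=8
  + 154.192.0.0/10 (H0) depth=10
  - 154.192.0.0/10 clear@10
  + 154.255.100.48/28 (H4) depth=28
  + 217.207.176.0/20 (H4) depth=20
  + 217.207.182.0/23 (H6) depth=23
  ? 169.103.182.157  path d0:H3→d1:-→d2:-→d3:-→d4:-→d5:-→d6:-→d7:-→d8:H6  best=H6

== LOOKUPS ==
["H0","H6"]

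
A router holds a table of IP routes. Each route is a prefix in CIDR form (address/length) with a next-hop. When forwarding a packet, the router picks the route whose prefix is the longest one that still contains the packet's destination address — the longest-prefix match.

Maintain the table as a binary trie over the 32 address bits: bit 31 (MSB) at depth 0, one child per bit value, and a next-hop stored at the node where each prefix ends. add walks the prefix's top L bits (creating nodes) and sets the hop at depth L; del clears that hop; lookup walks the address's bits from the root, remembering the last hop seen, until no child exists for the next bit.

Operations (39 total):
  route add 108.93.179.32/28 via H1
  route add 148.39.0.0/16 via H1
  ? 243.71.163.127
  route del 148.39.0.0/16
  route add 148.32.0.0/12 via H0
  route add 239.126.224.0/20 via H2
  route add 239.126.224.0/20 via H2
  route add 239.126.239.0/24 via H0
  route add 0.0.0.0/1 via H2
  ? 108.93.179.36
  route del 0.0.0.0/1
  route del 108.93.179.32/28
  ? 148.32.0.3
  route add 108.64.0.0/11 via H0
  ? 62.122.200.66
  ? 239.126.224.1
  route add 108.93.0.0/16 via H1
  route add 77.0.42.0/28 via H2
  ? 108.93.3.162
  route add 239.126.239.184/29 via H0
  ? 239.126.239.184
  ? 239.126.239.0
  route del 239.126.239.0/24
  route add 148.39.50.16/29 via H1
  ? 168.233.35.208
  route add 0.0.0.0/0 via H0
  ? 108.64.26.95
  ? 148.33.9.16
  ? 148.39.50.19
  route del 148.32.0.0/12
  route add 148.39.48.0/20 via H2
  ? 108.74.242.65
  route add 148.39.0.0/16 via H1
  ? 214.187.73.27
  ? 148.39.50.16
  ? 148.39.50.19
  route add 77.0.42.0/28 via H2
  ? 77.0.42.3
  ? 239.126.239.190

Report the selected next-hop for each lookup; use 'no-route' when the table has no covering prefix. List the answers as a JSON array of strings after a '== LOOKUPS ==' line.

Trace:
  add 108.93.179.32/28 -> H1 at depth 28
  add 148.39.0.0/16 -> H1 at depth 16
  lookup 243.71.163.127: bits 1 walk d0:-→d1:- -> no-route
  - 148.39.0.0/16 clear@16
  add 148.32.0.0/12 -> H0 at depth 12
  add 239.126.224.0/20 -> H2 at depth 20
  add 239.126.224.0/20 -> H2 at depth 20
  add 239.126.239.0/24 -> H0 at depth 24
  add 0.0.0.0/1 -> H2 at depth 1
  lookup 108.93.179.36: bits 0110110001011101101100110010 walk d0:-→d1:H2→d2:-→d3:-→d4:-→d5:-→d6:-→d7:-→d8:-→d9:-→d10:-→d11:-→d12:-→d13:-→d14:-→d15:-→d16:-→d17:-→d18:-→d19:-→d20:-→d21:-→d22:-→d23:-→d24:-→d25:-→d26:-→d27:-→d28:H1 -> H1
  - 0.0.0.0/1 clear@1
  - 108.93.179.32/28 clear@28
  lookup 148.32.0.3: bits 1001010000100 walk d0:-→d1:-→d2:-→d3:-→d4:-→d5:-→d6:-→d7:-→d8:-→d9:-→d10:-→d11:-→d12:H0→d13:- -> H0
  add 108.64.0.0/11 -> H0 at depth 11
  lookup 62.122.200.66: bits 0 walk d0:-→d1:- -> no-route
  lookup 239.126.224.1: bits 11101111011111101110 walk d0:-→d1:-→d2:-→d3:-→d4:-→d5:-→d6:-→d7:-→d8:-→d9:-→d10:-→d11:-→d12:-→d13:-→d14:-→d15:-→d16:-→d17:-→d18:-→d19:-→d20:H2 -> H2
  add 108.93.0.0/16 -> H1 at depth 16
  add 77.0.42.0/28 -> H2 at depth 28
  lookup 108.93.3.162: bits 0110110001011101 walk d0:-→d1:-→d2:-→d3:-→d4:-→d5:-→d6:-→d7:-→d8:-→d9:-→d10:-→d11:H0→d12:-→d13:-→d14:-→d15:-→d16:H1 -> H1
  add 239.126.239.184/29 -> H0 at depth 29
  lookup 239.126.239.184: bits 11101111011111101110111110111 walk d0:-→d1:-→d2:-→d3:-→d4:-→d5:-→d6:-→d7:-→d8:-→d9:-→d10:-→d11:-→d12:-→d13:-→d14:-→d15:-→d16:-→d17:-→d18:-→d19:-→d20:H2→d21:-→d22:-→d23:-→d24:H0→d25:-→d26:-→d27:-→d28:-→d29:H0 -> H0
  lookup 239.126.239.0: bits 111011110111111011101111 walk d0:-→d1:-→d2:-→d3:-→d4:-→d5:-→d6:-→d7:-→d8:-→d9:-→d10:-→d11:-→d12:-→d13:-→d14:-→d15:-→d16:-→d17:-→d18:-→d19:-→d20:H2→d21:-→d22:-→d23:-→d24:H0 -> H0
  - 239.126.239.0/24 clear@24
  add 148.39.50.16/29 -> H1 at depth 29
  lookup 168.233.35.208: bits 10 walk d0:-→d1:-→d2:- -> no-route
  add 0.0.0.0/0 -> H0 at depth 0
  lookup 108.64.26.95: bits 01101100010 walk d0:H0→d1:-→d2:-→d3:-→d4:-→d5:-→d6:-→d7:-→d8:-→d9:-→d10:-→d11:H0 -> H0
  lookup 148.33.9.16: bits 1001010000100 walk d0:H0→d1:-→d2:-→d3:-→d4:-→d5:-→d6:-→d7:-→d8:-→d9:-→d10:-→d11:-→d12:H0→d13:- -> H0
  lookup 148.39.50.19: bits 10010100001001110011001000010 walk d0:H0→d1:-→d2:-→d3:-→d4:-→d5:-→d6:-→d7:-→d8:-→d9:-→d10:-→d11:-→d12:H0→d13:-→d14:-→d15:-→d16:-→d17:-→d18:-→d19:-→d20:-→d21:-→d22:-→d23:-→d24:-→d25:-→d26:-→d27:-→d28:-→d29:H1 -> H1
  - 148.32.0.0/12 clear@12
  add 148.39.48.0/20 -> H2 at depth 20
  lookup 108.74.242.65: bits 01101100010 walk d0:H0→d1:-→d2:-→d3:-→d4:-→d5:-→d6:-→d7:-→d8:-→d9:-→d10:-→d11:H0 -> H0
  add 148.39.0.0/16 -> H1 at depth 16
  lookup 214.187.73.27: bits 11 walk d0:H0→d1:-→d2:- -> H0
  lookup 148.39.50.16: bits 10010100001001110011001000010 walk d0:H0→d1:-→d2:-→d3:-→d4:-→d5:-→d6:-→d7:-→d8:-→d9:-→d10:-→d11:-→d12:-→d13:-→d14:-→d15:-→d16:H1→d17:-→d18:-→d19:-→d20:H2→d21:-→d22:-→d23:-→d24:-→d25:-→d26:-→d27:-→d28:-→d29:H1 -> H1
  lookup 148.39.50.19: bits 10010100001001110011001000010 walk d0:H0→d1:-→d2:-→d3:-→d4:-→d5:-→d6:-→d7:-→d8:-→d9:-→d10:-→d11:-→d12:-→d13:-→d14:-→d15:-→d16:H1→d17:-→d18:-→d19:-→d20:H2→d21:-→d22:-→d23:-→d24:-→d25:-→d26:-→d27:-→d28:-→d29:H1 -> H1
  add 77.0.42.0/28 -> H2 at depth 28
  lookup 77.0.42.3: bits 0100110100000000001010100000 walk d0:H0→d1:-→d2:-→d3:-→d4:-→d5:-→d6:-→d7:-→d8:-→d9:-→d10:-→d11:-→d12:-→d13:-→d14:-→d15:-→d16:-→d17:-→d18:-→d19:-→d20:-→d21:-→d22:-→d23:-→d24:-→d25:-→d26:-→d27:-→d28:H2 -> H2
  lookup 239.126.239.190: bits 11101111011111101110111110111 walk d0:H0→d1:-→d2:-→d3:-→d4:-→d5:-→d6:-→d7:-→d8:-→d9:-→d10:-→d11:-→d12:-→d13:-→d14:-→d15:-→d16:-→d17:-→d18:-→d19:-→d20:H2→d21:-→d22:-→d23:-→d24:-→d25:-→d26:-→d27:-→d28:-→d29:H0 -> H0

== LOOKUPS ==
["no-route","H1","H0","no-route","H2","H1","H0","H0","no-route","H0","H0","H1","H0","H0","H1","H1","H2","H0"]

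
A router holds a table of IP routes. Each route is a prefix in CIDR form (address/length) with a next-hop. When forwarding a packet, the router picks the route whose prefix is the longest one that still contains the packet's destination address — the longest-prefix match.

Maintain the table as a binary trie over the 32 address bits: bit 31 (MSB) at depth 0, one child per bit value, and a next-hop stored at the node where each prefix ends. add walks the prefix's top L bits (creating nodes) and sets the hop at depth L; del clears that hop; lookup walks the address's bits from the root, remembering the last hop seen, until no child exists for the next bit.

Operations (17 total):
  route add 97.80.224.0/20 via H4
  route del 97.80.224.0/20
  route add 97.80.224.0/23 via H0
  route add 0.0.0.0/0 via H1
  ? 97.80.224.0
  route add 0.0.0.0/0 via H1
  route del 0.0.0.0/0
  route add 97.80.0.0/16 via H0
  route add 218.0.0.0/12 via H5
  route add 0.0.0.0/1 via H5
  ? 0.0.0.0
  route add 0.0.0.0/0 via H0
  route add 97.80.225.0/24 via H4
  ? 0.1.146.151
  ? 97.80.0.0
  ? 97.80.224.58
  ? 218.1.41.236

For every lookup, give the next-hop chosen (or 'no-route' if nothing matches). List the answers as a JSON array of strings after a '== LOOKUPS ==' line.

Process each operation:
  + 97.80.224.0/20 (H4) depth=20
  - 97.80.224.0/20 clear@20
  + 97.80.224.0/23 (H0) depth=23
  + 0.0.0.0/0 (H1) depth=0
  lookup 97.80.224.0: bits 01100001010100001110000 walk d0:H1→d1:-→d2:-→d3:-→d4:-→d5:-→d6:-→d7:-→d8:-→d9:-→d10:-→d11:-→d12:-→d13:-→d14:-→d15:-→d16:-→d17:-→d18:-→d19:-→d20:-→d21:-→d22:-→d23:H0 -> H0
  + 0.0.0.0/0 (H1) depth=0
  - 0.0.0.0/0 clear@0
  + 97.80.0.0/16 (H0) depth=16
  + 218.0.0.0/12 (H5) depth=12
  + 0.0.0.0/1 (H5) depth=1
  lookup 0.0.0.0: bits 0 walk d0:-→d1:H5 -> H5
  + 0.0.0.0/0 (H0) depth=0
  + 97.80.225.0/24 (H4) depth=24
  lookup 0.1.146.151: bits 0 walk d0:H0→d1:H5 -> H5
  lookup 97.80.0.0: bits 0110000101010000 walk d0:H0→d1:H5→d2:-→d3:-→d4:-→d5:-→d6:-→d7:-→d8:-→d9:-→d10:-→d11:-→d12:-→d13:-→d14:-→d15:-→d16:H0 -> H0
  lookup 97.80.224.58: bits 01100001010100001110000 walk d0:H0→d1:H5→d2:-→d3:-→d4:-→d5:-→d6:-→d7:-→d8:-→d9:-→d10:-→d11:-→d12:-→d13:-→d14:-→d15:-→d16:H0→d17:-→d18:-→d19:-→d20:-→d21:-→d22:-→d23:H0 -> H0
  lookup 218.1.41.236: bits 110110100000 walk d0:H0→d1:-→d2:-→d3:-→d4:-→d5:-→d6:-→d7:-→d8:-→d9:-→d10:-→d11:-→d12:H5 -> H5

== LOOKUPS ==
["H0","H5","H5","H0","H0","H5"]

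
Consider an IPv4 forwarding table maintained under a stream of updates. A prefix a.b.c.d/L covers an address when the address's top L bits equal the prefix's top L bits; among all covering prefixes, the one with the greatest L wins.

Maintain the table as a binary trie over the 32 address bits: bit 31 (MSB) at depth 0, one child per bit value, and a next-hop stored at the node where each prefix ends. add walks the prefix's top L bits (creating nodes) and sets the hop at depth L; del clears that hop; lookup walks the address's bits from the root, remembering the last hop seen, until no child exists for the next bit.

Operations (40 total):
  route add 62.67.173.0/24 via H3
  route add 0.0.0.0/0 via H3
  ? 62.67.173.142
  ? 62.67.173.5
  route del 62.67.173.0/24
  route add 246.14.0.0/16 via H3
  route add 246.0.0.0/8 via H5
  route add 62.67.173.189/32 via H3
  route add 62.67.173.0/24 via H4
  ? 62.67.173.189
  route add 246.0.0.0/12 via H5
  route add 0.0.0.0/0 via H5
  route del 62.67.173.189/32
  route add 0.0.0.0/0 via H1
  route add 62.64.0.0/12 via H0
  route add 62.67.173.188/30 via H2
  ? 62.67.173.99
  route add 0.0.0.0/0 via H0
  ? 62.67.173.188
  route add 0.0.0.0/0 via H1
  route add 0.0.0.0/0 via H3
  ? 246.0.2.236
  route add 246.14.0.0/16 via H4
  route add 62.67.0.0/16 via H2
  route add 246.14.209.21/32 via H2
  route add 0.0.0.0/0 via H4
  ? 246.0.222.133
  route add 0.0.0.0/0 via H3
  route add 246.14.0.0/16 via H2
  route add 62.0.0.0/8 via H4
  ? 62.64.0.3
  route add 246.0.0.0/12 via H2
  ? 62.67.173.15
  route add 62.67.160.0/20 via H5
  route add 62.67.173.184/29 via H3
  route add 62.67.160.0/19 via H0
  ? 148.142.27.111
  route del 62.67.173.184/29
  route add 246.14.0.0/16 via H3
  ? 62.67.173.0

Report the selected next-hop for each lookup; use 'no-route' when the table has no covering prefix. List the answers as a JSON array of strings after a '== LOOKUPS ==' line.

Trace:
  + 62.67.173.0/24 (H3) depth=24
  + 0.0.0.0/0 (H3) depth=0
  lookup 62.67.173.142: bits 001111100100001110101101 walk d0:H3→d1:-→d2:-→d3:-→d4:-→d5:-→d6:-→d7:-→d8:-→d9:-→d10:-→d11:-→d12:-→d13:-→d14:-→d15:-→d16:-→d17:-→d18:-→d19:-→d20:-→d21:-→d22:-→d23:-→d24:H3 -> H3
  lookup 62.67.173.5: bits 001111100100001110101101 walk d0:H3→d1:-→d2:-→d3:-→d4:-→d5:-→d6:-→d7:-→d8:-→d9:-→d10:-→d11:-→d12:-→d13:-→d14:-→d15:-→d16:-→d17:-→d18:-→d19:-→d20:-→d21:-→d22:-→d23:-→d24:H3 -> H3
  - 62.67.173.0/24 clear@24
  + 246.14.0.0/16 (H3) depth=16
  + 246.0.0.0/8 (H5) depth=8
  + 62.67.173.189/32 (H3) depth=32
  + 62.67.173.0/24 (H4) depth=24
  lookup 62.67.173.189: bits 00111110010000111010110110111101 walk d0:H3→d1:-→d2:-→d3:-→d4:-→d5:-→d6:-→d7:-→d8:-→d9:-→d10:-→d11:-→d12:-→d13:-→d14:-→d15:-→d16:-→d17:-→d18:-→d19:-→d20:-→d21:-→d22:-→d23:-→d24:H4→d25:-→d26:-→d27:-→d28:-→d29:-→d30:-→d31:-→d32:H3 -> H3
  + 246.0.0.0/12 (H5) depth=12
  + 0.0.0.0/0 (H5) depth=0
  - 62.67.173.189/32 clear@32
  + 0.0.0.0/0 (H1) depth=0
  + 62.64.0.0/12 (H0) depth=12
  + 62.67.173.188/30 (H2) depth=30
  lookup 62.67.173.99: bits 001111100100001110101101 walk d0:H1→d1:-→d2:-→d3:-→d4:-→d5:-→d6:-→d7:-→d8:-→d9:-→d10:-→d11:-→d12:H0→d13:-→d14:-→d15:-→d16:-→d17:-→d18:-→d19:-→d20:-→d21:-→d22:-→d23:-→d24:H4 -> H4
  + 0.0.0.0/0 (H0) depth=0
  lookup 62.67.173.188: bits 0011111001000011101011011011110 walk d0:H0→d1:-→d2:-→d3:-→d4:-→d5:-→d6:-→d7:-→d8:-→d9:-→d10:-→d11:-→d12:H0→d13:-→d14:-→d15:-→d16:-→d17:-→d18:-→d19:-→d20:-→d21:-→d22:-→d23:-→d24:H4→d25:-→d26:-→d27:-→d28:-→d29:-→d30:H2→d31:- -> H2
  + 0.0.0.0/0 (H1) depth=0
  + 0.0.0.0/0 (H3) depth=0
  lookup 246.0.2.236: bits 111101100000 walk d0:H3→d1:-→d2:-→d3:-→d4:-→d5:-→d6:-→d7:-→d8:H5→d9:-→d10:-→d11:-→d12:H5 -> H5
  + 246.14.0.0/16 (H4) depth=16
  + 62.67.0.0/16 (H2) depth=16
  + 246.14.209.21/32 (H2) depth=32
  + 0.0.0.0/0 (H4) depth=0
  lookup 246.0.222.133: bits 111101100000 walk d0:H4→d1:-→d2:-→d3:-→d4:-→d5:-→d6:-→d7:-→d8:H5→d9:-→d10:-→d11:-→d12:H5 -> H5
  + 0.0.0.0/0 (H3) depth=0
  + 246.14.0.0/16 (H2) depth=16
  + 62.0.0.0/8 (H4) depth=8
  lookup 62.64.0.3: bits 00111110010000 walk d0:H3→d1:-→d2:-→d3:-→d4:-→d5:-→d6:-→d7:-→d8:H4→d9:-→d10:-→d11:-→d12:H0→d13:-→d14:- -> H0
  + 246.0.0.0/12 (H2) depth=12
  lookup 62.67.173.15: bits 001111100100001110101101 walk d0:H3→d1:-→d2:-→d3:-→d4:-→d5:-→d6:-→d7:-→d8:H4→d9:-→d10:-→d11:-→d12:H0→d13:-→d14:-→d15:-→d16:H2→d17:-→d18:-→d19:-→d20:-→d21:-→d22:-→d23:-→d24:H4 -> H4
  + 62.67.160.0/20 (H5) depth=20
  + 62.67.173.184/29 (H3) depth=29
  + 62.67.160.0/19 (H0) depth=19
  lookup 148.142.27.111: bits 1 walk d0:H3→d1:- -> H3
  - 62.67.173.184/29 clear@29
  + 246.14.0.0/16 (H3) depth=16
  lookup 62.67.173.0: bits 001111100100001110101101 walk d0:H3→d1:-→d2:-→d3:-→d4:-→d5:-→d6:-→d7:-→d8:H4→d9:-→d10:-→d11:-→d12:H0→d13:-→d14:-→d15:-→d16:H2→d17:-→d18:-→d19:H0→d20:H5→d21:-→d22:-→d23:-→d24:H4 -> H4

== LOOKUPS ==
["H3","H3","H3","H4","H2","H5","H5","H0","H4","H3","H4"]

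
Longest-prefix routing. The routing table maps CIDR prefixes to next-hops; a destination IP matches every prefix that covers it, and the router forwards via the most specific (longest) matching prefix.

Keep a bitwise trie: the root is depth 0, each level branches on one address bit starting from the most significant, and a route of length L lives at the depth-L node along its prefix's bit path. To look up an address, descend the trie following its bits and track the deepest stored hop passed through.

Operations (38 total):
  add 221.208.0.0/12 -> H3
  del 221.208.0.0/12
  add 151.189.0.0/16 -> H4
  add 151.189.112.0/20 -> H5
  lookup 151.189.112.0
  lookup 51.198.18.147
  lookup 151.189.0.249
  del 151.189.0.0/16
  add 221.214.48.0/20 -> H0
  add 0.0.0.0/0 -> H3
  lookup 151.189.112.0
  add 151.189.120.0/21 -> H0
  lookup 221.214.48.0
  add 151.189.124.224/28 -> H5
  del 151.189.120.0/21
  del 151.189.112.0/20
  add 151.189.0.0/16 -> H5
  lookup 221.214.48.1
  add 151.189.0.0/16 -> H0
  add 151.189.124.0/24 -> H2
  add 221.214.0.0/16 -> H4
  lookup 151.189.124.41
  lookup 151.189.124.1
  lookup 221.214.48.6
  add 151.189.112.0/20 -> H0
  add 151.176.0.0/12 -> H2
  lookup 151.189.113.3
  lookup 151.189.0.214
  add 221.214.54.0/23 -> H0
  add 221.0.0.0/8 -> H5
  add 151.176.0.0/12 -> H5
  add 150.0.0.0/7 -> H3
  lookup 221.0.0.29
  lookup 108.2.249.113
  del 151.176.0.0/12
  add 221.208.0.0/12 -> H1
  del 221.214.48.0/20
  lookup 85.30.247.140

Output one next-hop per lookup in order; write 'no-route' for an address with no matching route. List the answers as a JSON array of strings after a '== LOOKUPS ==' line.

Process each operation:
  + 221.208.0.0/12 (H3) depth=12
  del 221.208.0.0/12 (clear depth 12)
  + 151.189.0.0/16 (H4) depth=16
  + 151.189.112.0/20 (H5) depth=20
  lookup 151.189.112.0: bits 10010111101111010111 walk d0:-→d1:-→d2:-→d3:-→d4:-→d5:-→d6:-→d7:-→d8:-→d9:-→d10:-→d11:-→d12:-→d13:-→d14:-→d15:-→d16:H4→d17:-→d18:-→d19:-→d20:H5 -> H5
  lookup 51.198.18.147: bits ε walk d0:- -> no-route
  lookup 151.189.0.249: bits 10010111101111010 walk d0:-→d1:-→d2:-→d3:-→d4:-→d5:-→d6:-→d7:-→d8:-→d9:-→d10:-→d11:-→d12:-→d13:-→d14:-→d15:-→d16:H4→d17:- -> H4
  del 151.189.0.0/16 (clear depth 16)
  + 221.214.48.0/20 (H0) depth=20
  + 0.0.0.0/0 (H3) depth=0
  lookup 151.189.112.0: bits 10010111101111010111 walk d0:H3→d1:-→d2:-→d3:-→d4:-→d5:-→d6:-→d7:-→d8:-→d9:-→d10:-→d11:-→d12:-→d13:-→d14:-→d15:-→d16:-→d17:-→d18:-→d19:-→d20:H5 -> H5
  + 151.189.120.0/21 (H0) depth=21
  lookup 221.214.48.0: bits 11011101110101100011 walk d0:H3→d1:-→d2:-→d3:-→d4:-→d5:-→d6:-→d7:-→d8:-→d9:-→d10:-→d11:-→d12:-→d13:-→d14:-→d15:-→d16:-→d17:-→d18:-→d19:-→d20:H0 -> H0
  + 151.189.124.224/28 (H5) depth=28
  del 151.189.120.0/21 (clear depth 21)
  del 151.189.112.0/20 (clear depth 20)
  + 151.189.0.0/16 (H5) depth=16
  lookup 221.214.48.1: bits 11011101110101100011 walk d0:H3→d1:-→d2:-→d3:-→d4:-→d5:-→d6:-→d7:-→d8:-→d9:-→d10:-→d11:-→d12:-→d13:-→d14:-→d15:-→d16:-→d17:-→d18:-→d19:-→d20:H0 -> H0
  + 151.189.0.0/16 (H0) depth=16
  + 151.189.124.0/24 (H2) depth=24
  + 221.214.0.0/16 (H4) depth=16
  lookup 151.189.124.41: bits 100101111011110101111100 walk d0:H3→d1:-→d2:-→d3:-→d4:-→d5:-→d6:-→d7:-→d8:-→d9:-→d10:-→d11:-→d12:-→d13:-→d14:-→d15:-→d16:H0→d17:-→d18:-→d19:-→d20:-→d21:-→d22:-→d23:-→d24:H2 -> H2
  lookup 151.189.124.1: bits 100101111011110101111100 walk d0:H3→d1:-→d2:-→d3:-→d4:-→d5:-→d6:-→d7:-→d8:-→d9:-→d10:-→d11:-→d12:-→d13:-→d14:-→d15:-→d16:H0→d17:-→d18:-→d19:-→d20:-→d21:-→d22:-→d23:-→d24:H2 -> H2
  lookup 221.214.48.6: bits 11011101110101100011 walk d0:H3→d1:-→d2:-→d3:-→d4:-→d5:-→d6:-→d7:-→d8:-→d9:-→d10:-→d11:-→d12:-→d13:-→d14:-→d15:-→d16:H4→d17:-→d18:-→d19:-→d20:H0 -> H0
  + 151.189.112.0/20 (H0) depth=20
  + 151.176.0.0/12 (H2) depth=12
  lookup 151.189.113.3: bits 10010111101111010111 walk d0:H3→d1:-→d2:-→d3:-→d4:-→d5:-→d6:-→d7:-→d8:-→d9:-→d10:-→d11:-→d12:H2→d13:-→d14:-→d15:-→d16:H0→d17:-→d18:-→d19:-→d20:H0 -> H0
  lookup 151.189.0.214: bits 10010111101111010 walk d0:H3→d1:-→d2:-→d3:-→d4:-→d5:-→d6:-→d7:-→d8:-→d9:-→d10:-→d11:-→d12:H2→d13:-→d14:-→d15:-→d16:H0→d17:- -> H0
  + 221.214.54.0/23 (H0) depth=23
  + 221.0.0.0/8 (H5) depth=8
  + 151.176.0.0/12 (H5) depth=12
  + 150.0.0.0/7 (H3) depth=7
  lookup 221.0.0.29: bits 11011101 walk d0:H3→d1:-→d2:-→d3:-→d4:-→d5:-→d6:-→d7:-→d8:H5 -> H5
  lookup 108.2.249.113: bits ε walk d0:H3 -> H3
  del 151.176.0.0/12 (clear depth 12)
  + 221.208.0.0/12 (H1) depth=12
  del 221.214.48.0/20 (clear depth 20)
  lookup 85.30.247.140: bits ε walk d0:H3 -> H3

== LOOKUPS ==
["H5","no-route","H4","H5","H0","H0","H2","H2","H0","H0","H0","H5","H3","H3"]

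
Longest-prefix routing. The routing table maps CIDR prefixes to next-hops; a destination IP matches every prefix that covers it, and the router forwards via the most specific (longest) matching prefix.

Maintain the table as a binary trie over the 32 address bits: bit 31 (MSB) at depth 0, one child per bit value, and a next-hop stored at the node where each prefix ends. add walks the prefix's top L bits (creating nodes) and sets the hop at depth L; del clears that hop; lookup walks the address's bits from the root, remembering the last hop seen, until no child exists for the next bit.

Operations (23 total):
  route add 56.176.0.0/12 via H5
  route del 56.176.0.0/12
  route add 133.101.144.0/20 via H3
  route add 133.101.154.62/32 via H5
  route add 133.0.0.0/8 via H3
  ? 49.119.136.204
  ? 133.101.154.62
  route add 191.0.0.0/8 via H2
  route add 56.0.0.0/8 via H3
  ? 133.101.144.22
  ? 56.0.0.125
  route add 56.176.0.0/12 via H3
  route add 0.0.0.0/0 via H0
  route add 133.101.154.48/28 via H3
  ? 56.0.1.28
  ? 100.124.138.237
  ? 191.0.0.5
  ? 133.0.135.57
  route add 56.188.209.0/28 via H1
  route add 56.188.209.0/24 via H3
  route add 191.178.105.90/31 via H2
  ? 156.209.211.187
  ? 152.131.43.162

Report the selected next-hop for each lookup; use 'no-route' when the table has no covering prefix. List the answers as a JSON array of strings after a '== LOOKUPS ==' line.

Process each operation:
  + 56.176.0.0/12 (H5) depth=12
  - 56.176.0.0/12 clear@12
  + 133.101.144.0/20 (H3) depth=20
  + 133.101.154.62/32 (H5) depth=32
  + 133.0.0.0/8 (H3) depth=8
  ? 49.119.136.204  path d0:-→d1:-→d2:-→d3:-→d4:-  best=no-route
  ? 133.101.154.62  path d0:-→d1:-→d2:-→d3:-→d4:-→d5:-→d6:-→d7:-→d8:H3→d9:-→d10:-→d11:-→d12:-→d13:-→d14:-→d15:-→d16:-→d17:-→d18:-→d19:-→d20:H3→d21:-→d22:-→d23:-→d24:-→d25:-→d26:-→d27:-→d28:-→d29:-→d30:-→d31:-→d32:H5  best=H5
  + 191.0.0.0/8 (H2) depth=8
  + 56.0.0.0/8 (H3) depth=8
  ? 133.101.144.22  path d0:-→d1:-→d2:-→d3:-→d4:-→d5:-→d6:-→d7:-→d8:H3→d9:-→d10:-→d11:-→d12:-→d13:-→d14:-→d15:-→d16:-→d17:-→d18:-→d19:-→d20:H3  best=H3
  ? 56.0.0.125  path d0:-→d1:-→d2:-→d3:-→d4:-→d5:-→d6:-→d7:-→d8:H3  best=H3
  + 56.176.0.0/12 (H3) depth=12
  + 0.0.0.0/0 (H0) depth=0
  + 133.101.154.48/28 (H3) depth=28
  ? 56.0.1.28  path d0:H0→d1:-→d2:-→d3:-→d4:-→d5:-→d6:-→d7:-→d8:H3  best=H3
  ? 100.124.138.237  path d0:H0→d1:-  best=H0
  ? 191.0.0.5  path d0:H0→d1:-→d2:-→d3:-→d4:-→d5:-→d6:-→d7:-→d8:H2  best=H2
  ? 133.0.135.57  path d0:H0→d1:-→d2:-→d3:-→d4:-→d5:-→d6:-→d7:-→d8:H3→d9:-  best=H3
  + 56.188.209.0/28 (H1) depth=28
  + 56.188.209.0/24 (H3) depth=24
  + 191.178.105.90/31 (H2) depth=31
  ? 156.209.211.187  path d0:H0→d1:-→d2:-→d3:-  best=H0
  ? 152.131.43.162  path d0:H0→d1:-→d2:-→d3:-  best=H0

== LOOKUPS ==
["no-route","H5","H3","H3","H3","H0","H2","H3","H0","H0"]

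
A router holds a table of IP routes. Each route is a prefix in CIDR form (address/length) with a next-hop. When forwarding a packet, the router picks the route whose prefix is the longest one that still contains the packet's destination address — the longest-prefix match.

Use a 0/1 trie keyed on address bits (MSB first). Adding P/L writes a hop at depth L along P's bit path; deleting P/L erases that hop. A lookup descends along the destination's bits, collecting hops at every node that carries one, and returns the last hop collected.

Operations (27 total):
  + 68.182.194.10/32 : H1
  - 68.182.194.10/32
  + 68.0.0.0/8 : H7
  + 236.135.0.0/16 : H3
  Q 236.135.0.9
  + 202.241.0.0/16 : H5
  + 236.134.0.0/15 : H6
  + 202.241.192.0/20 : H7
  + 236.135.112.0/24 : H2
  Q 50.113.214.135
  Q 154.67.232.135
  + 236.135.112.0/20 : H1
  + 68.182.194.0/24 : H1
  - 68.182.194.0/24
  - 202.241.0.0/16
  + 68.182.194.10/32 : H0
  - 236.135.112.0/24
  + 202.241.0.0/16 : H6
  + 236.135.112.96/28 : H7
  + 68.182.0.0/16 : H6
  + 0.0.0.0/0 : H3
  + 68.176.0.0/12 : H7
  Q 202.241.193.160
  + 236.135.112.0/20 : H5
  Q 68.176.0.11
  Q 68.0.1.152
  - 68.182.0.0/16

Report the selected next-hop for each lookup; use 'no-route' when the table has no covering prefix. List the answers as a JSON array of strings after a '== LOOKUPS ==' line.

Process each operation:
  add 68.182.194.10/32 -> H1 at depth 32
  del 68.182.194.10/32 (clear depth 32)
  add 68.0.0.0/8 -> H7 at depth 8
  add 236.135.0.0/16 -> H3 at depth 16
  lookup 236.135.0.9: bits 1110110010000111 walk d0:-→d1:-→d2:-→d3:-→d4:-→d5:-→d6:-→d7:-→d8:-→d9:-→d10:-→d11:-→d12:-→d13:-→d14:-→d15:-→d16:H3 -> H3
  add 202.241.0.0/16 -> H5 at depth 16
  add 236.134.0.0/15 -> H6 at depth 15
  add 202.241.192.0/20 -> H7 at depth 20
  add 236.135.112.0/24 -> H2 at depth 24
  lookup 50.113.214.135: bits 0 walk d0:-→d1:- -> no-route
  lookup 154.67.232.135: bits 1 walk d0:-→d1:- -> no-route
  add 236.135.112.0/20 -> H1 at depth 20
  add 68.182.194.0/24 -> H1 at depth 24
  del 68.182.194.0/24 (clear depth 24)
  del 202.241.0.0/16 (clear depth 16)
  add 68.182.194.10/32 -> H0 at depth 32
  del 236.135.112.0/24 (clear depth 24)
  add 202.241.0.0/16 -> H6 at depth 16
  add 236.135.112.96/28 -> H7 at depth 28
  add 68.182.0.0/16 -> H6 at depth 16
  add 0.0.0.0/0 -> H3 at depth 0
  add 68.176.0.0/12 -> H7 at depth 12
  lookup 202.241.193.160: bits 11001010111100011100 walk d0:H3→d1:-→d2:-→d3:-→d4:-→d5:-→d6:-→d7:-→d8:-→d9:-→d10:-→d11:-→d12:-→d13:-→d14:-→d15:-→d16:H6→d17:-→d18:-→d19:-→d20:H7 -> H7
  add 236.135.112.0/20 -> H5 at depth 20
  lookup 68.176.0.11: bits 0100010010110 walk d0:H3→d1:-→d2:-→d3:-→d4:-→d5:-→d6:-→d7:-→d8:H7→d9:-→d10:-→d11:-→d12:H7→d13:- -> H7
  lookup 68.0.1.152: bits 01000100 walk d0:H3→d1:-→d2:-→d3:-→d4:-→d5:-→d6:-→d7:-→d8:H7 -> H7
  del 68.182.0.0/16 (clear depth 16)

== LOOKUPS ==
["H3","no-route","no-route","H7","H7","H7"]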